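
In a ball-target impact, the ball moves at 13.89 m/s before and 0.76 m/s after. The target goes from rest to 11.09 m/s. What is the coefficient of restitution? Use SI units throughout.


e = (v2_after - v1_after) / (v1_before - v2_before)
Numerator = 11.09 - 0.76 = 10.33
Denominator = 13.89 - 0 = 13.89
e = 10.33 / 13.89 = 0.7437

0.7437


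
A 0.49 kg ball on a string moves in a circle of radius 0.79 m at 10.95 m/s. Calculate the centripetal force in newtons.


Fc = m * v^2 / r
v^2 = 10.95^2 = 119.9025
Fc = 0.49 * 119.9025 / 0.79
Fc = 58.7522 / 0.79 = 74.3699 N

74.3699 N


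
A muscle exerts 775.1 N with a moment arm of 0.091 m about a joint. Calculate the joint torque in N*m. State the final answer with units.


tau = F * d
tau = 775.1 * 0.091
tau = 70.5341 N*m

70.5341 N*m


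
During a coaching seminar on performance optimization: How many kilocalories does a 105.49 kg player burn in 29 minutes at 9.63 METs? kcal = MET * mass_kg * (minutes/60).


kcal = MET * mass * time_hr
Convert time: 29 min = 0.4833 hr
kcal = 9.63 * 105.49 * 0.4833
kcal = 491.0032 kcal

491.0032 kcal


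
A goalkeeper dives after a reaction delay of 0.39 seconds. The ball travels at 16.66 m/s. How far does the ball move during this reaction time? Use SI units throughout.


d = v * t
d = 16.66 * 0.39
d = 6.4974 m

6.4974 m


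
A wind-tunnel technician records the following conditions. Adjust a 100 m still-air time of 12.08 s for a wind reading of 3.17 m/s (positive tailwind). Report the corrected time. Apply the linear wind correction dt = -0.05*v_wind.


dt = -0.05 * v_wind = -0.05 * 3.17 = -0.1585 s
t_corrected = t_still + dt = 12.08 + (-0.1585)
t_corrected = 11.9215 s

11.9215 s


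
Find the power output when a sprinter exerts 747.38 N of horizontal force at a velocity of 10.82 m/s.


P = F * v
P = 747.38 * 10.82
P = 8086.6516 W

8086.6516 W


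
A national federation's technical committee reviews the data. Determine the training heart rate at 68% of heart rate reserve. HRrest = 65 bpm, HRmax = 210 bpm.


Target = HRrest + pct*(HRmax - HRrest)
Heart rate reserve = HRmax - HRrest = 210 - 65 = 145 bpm
Fraction = 68% = 0.68
Target = 65 + 0.68 * 145
Target = 65 + 98.6 = 163.6 bpm

163.6 bpm


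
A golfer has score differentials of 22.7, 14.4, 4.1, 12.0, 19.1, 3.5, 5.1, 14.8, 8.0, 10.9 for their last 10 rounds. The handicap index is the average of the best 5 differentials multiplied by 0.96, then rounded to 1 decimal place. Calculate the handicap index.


All differentials: 22.7, 14.4, 4.1, 12.0, 19.1, 3.5, 5.1, 14.8, 8.0, 10.9
Sorted: 3.5, 4.1, 5.1, 8.0, 10.9, 12.0, 14.4, 14.8, 19.1, 22.7
Best 5: 3.5, 4.1, 5.1, 8.0, 10.9
Average of best = 31.6 / 5 = 6.32
Raw index = 6.32 * 0.96 = 6.0672
Handicap index = round(6.0672, 1) = 6.1

6.1


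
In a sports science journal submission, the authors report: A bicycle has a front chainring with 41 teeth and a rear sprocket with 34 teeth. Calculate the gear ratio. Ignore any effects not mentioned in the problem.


GR = front_teeth / rear_teeth
GR = 41 / 34
GR = 1.2059

1.2059


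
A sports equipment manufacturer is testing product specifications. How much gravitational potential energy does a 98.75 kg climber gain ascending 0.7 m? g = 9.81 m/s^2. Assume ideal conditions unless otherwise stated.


PE = m * g * h
PE = 98.75 * 9.81 * 0.7
PE = 968.7375 * 0.7 = 678.1163 J

678.1163 J


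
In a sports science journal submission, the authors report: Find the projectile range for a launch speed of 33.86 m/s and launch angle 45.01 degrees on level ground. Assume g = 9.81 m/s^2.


R = v^2 * sin(2*theta) / g
Convert angle to radians: theta = 45.01 deg = 0.7856 rad
sin(2*theta) = sin(1.5711) = 1
R = 33.86^2 * 1 / 9.81
R = 1146.4996 * 1 / 9.81 = 116.8705 m

116.8705 m


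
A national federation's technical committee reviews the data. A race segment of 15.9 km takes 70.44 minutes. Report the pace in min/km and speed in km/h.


Pace = time / distance = 70.44 min / 15.9 km = 4.4302 min/km
Speed = distance / time_in_hours = 15.9 / 1.174 hr
Speed = 13.5434 km/h

4.4302 min/km, 13.5434 km/h


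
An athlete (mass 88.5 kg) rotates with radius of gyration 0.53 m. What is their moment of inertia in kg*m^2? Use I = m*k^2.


I = m * k^2
I = 88.5 * 0.53^2
I = 88.5 * 0.2809 = 24.8597 kg*m^2

24.8597 kg*m^2


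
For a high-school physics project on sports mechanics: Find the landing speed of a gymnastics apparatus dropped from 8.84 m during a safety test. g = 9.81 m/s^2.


v = sqrt(2 * g * h)
v = sqrt(2 * 9.81 * 8.84)
v = sqrt(173.4408) = 13.1697 m/s

13.1697 m/s


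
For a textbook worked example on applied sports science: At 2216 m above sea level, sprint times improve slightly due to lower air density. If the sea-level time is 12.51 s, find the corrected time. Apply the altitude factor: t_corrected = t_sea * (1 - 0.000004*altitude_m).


Correction factor = 1 - 0.000004 * 2216 = 0.991136
t_corrected = t_sea * factor = 12.51 * 0.991136
t_corrected = 12.3991 s

12.3991 s


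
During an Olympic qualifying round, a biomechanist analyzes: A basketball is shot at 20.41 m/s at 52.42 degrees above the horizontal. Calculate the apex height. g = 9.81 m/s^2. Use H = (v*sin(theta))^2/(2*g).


H = (v*sin(theta))^2 / (2*g)
vy = v*sin(theta) = 20.41 * sin(52.42 deg) = 16.175 m/s
H = vy^2 / (2*g) = 261.6299 / (2*9.81)
H = 261.6299 / 19.62 = 13.3349 m

13.3349 m


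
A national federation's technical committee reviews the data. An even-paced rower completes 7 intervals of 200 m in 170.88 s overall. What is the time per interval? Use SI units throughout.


Split time = total_time / n_laps = 170.88 / 7
Split time = 24.4114 s per lap

24.4114 s


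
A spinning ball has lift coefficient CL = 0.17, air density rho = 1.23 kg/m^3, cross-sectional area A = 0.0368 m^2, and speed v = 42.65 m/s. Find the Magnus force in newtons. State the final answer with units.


FM = 0.5 * CL * rho * A * v^2
FM = 0.5 * 0.17 * 1.23 * 0.0368 * 42.65^2
v^2 = 1819.0225
FM = 0.5 * 0.17 * 1.23 * 0.0368 * 1819.0225 = 6.9986 N

6.9986 N


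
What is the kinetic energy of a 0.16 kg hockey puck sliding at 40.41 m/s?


KE = 0.5 * m * v^2
KE = 0.5 * 0.16 * 40.41^2
KE = 0.5 * 0.16 * 1632.9681 = 130.6374 J

130.6374 J


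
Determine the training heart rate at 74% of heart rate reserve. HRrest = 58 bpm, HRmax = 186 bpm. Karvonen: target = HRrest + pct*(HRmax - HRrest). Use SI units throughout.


Target = HRrest + pct*(HRmax - HRrest)
Heart rate reserve = HRmax - HRrest = 186 - 58 = 128 bpm
Fraction = 74% = 0.74
Target = 58 + 0.74 * 128
Target = 58 + 94.72 = 152.72 bpm

152.72 bpm


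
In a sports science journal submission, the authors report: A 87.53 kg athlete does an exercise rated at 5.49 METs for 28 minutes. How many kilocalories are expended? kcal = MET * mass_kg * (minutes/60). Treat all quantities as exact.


kcal = MET * mass * time_hr
Convert time: 28 min = 0.4667 hr
kcal = 5.49 * 87.53 * 0.4667
kcal = 224.2519 kcal

224.2519 kcal


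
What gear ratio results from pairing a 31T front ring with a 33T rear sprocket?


GR = front_teeth / rear_teeth
GR = 31 / 33
GR = 0.9394

0.9394


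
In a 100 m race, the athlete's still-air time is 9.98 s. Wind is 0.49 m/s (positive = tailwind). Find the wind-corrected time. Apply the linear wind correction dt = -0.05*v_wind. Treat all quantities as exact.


dt = -0.05 * v_wind = -0.05 * 0.49 = -0.0245 s
t_corrected = t_still + dt = 9.98 + (-0.0245)
t_corrected = 9.9555 s

9.9555 s


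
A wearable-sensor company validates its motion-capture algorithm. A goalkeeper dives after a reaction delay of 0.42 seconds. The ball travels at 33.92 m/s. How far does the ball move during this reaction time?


d = v * t
d = 33.92 * 0.42
d = 14.2464 m

14.2464 m


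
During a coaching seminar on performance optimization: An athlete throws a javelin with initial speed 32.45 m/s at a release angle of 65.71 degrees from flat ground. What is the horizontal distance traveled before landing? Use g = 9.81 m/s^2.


R = v^2 * sin(2*theta) / g
Convert angle to radians: theta = 65.71 deg = 1.1469 rad
sin(2*theta) = sin(2.2937) = 0.7499
R = 32.45^2 * 0.7499 / 9.81
R = 1053.0025 * 0.7499 / 9.81 = 80.4919 m

80.4919 m


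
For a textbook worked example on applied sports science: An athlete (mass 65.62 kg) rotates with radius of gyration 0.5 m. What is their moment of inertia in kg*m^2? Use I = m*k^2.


I = m * k^2
I = 65.62 * 0.5^2
I = 65.62 * 0.25 = 16.405 kg*m^2

16.405 kg*m^2


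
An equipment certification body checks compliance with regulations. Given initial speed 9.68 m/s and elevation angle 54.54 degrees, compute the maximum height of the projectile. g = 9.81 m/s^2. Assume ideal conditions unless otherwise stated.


H = (v*sin(theta))^2 / (2*g)
vy = v*sin(theta) = 9.68 * sin(54.54 deg) = 7.8846 m/s
H = vy^2 / (2*g) = 62.1663 / (2*9.81)
H = 62.1663 / 19.62 = 3.1685 m

3.1685 m


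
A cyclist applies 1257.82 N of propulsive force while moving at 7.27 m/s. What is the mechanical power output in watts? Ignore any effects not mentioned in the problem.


P = F * v
P = 1257.82 * 7.27
P = 9144.3514 W

9144.3514 W


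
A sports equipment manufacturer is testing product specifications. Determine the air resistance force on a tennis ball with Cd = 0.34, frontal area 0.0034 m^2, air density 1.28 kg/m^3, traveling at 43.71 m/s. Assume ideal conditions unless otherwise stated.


Fd = 0.5 * Cd * rho * A * v^2
Fd = 0.5 * 0.34 * 1.28 * 0.0034 * 43.71^2
v^2 = 1910.5641
Fd = 0.5 * 0.34 * 1.28 * 0.0034 * 1910.5641 = 1.4135 N

1.4135 N


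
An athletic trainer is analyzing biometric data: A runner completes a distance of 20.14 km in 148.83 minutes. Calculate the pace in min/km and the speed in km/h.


Pace = time / distance = 148.83 min / 20.14 km = 7.3898 min/km
Speed = distance / time_in_hours = 20.14 / 2.4805 hr
Speed = 8.1193 km/h

7.3898 min/km, 8.1193 km/h


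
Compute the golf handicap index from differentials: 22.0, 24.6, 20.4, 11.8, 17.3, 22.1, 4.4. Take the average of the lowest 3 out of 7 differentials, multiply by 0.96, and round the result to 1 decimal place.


All differentials: 22.0, 24.6, 20.4, 11.8, 17.3, 22.1, 4.4
Sorted: 4.4, 11.8, 17.3, 20.4, 22.0, 22.1, 24.6
Best 3: 4.4, 11.8, 17.3
Average of best = 33.5 / 3 = 11.1667
Raw index = 11.1667 * 0.96 = 10.72
Handicap index = round(10.72, 1) = 10.7

10.7


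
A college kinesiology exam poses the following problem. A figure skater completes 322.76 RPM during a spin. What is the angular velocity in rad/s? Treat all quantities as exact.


omega = RPM * 2 * pi / 60
omega = 322.76 * 2 * 3.14159 / 60
omega = 2027.9609 / 60 = 33.7993 rad/s

33.7993 rad/s


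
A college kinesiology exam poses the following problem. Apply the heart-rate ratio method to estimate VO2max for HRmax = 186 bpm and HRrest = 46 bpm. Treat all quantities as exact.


VO2max = 15.3 * HRmax / HRrest
VO2max = 15.3 * 186 / 46
VO2max = 2845.8 / 46 = 61.8652 mL/kg/min

61.8652 mL/kg/min


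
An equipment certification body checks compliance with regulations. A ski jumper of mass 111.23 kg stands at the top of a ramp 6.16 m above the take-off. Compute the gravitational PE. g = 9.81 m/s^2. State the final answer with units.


PE = m * g * h
PE = 111.23 * 9.81 * 6.16
PE = 1091.1663 * 6.16 = 6721.5844 J

6721.5844 J


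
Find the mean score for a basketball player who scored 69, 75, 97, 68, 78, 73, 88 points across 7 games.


Average = sum / n
Sum = 548
Average = 548 / 7 = 78.2857

78.2857


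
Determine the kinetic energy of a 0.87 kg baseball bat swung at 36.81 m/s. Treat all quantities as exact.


KE = 0.5 * m * v^2
KE = 0.5 * 0.87 * 36.81^2
KE = 0.5 * 0.87 * 1354.9761 = 589.4146 J

589.4146 J


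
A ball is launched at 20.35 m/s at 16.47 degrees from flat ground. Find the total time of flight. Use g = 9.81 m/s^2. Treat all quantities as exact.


T = 2*v*sin(theta)/g
sin(theta) = sin(16.47 deg) = 0.2835
T = 2*20.35*0.2835 / 9.81
T = 11.539 / 9.81 = 1.1762 s

1.1762 s


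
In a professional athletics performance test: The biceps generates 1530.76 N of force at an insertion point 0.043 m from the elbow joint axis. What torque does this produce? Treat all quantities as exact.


tau = F * d
tau = 1530.76 * 0.043
tau = 65.8227 N*m

65.8227 N*m


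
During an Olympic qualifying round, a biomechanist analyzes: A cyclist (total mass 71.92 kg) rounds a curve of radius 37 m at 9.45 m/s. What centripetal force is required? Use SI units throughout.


Fc = m * v^2 / r
v^2 = 9.45^2 = 89.3025
Fc = 71.92 * 89.3025 / 37
Fc = 6422.6358 / 37 = 173.5848 N

173.5848 N


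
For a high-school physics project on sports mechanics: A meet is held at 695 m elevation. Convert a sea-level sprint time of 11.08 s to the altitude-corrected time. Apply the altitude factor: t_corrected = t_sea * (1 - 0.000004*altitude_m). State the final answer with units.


Correction factor = 1 - 0.000004 * 695 = 0.99722
t_corrected = t_sea * factor = 11.08 * 0.99722
t_corrected = 11.0492 s

11.0492 s


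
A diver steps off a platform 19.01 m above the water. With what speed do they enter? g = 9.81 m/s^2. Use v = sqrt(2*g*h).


v = sqrt(2 * g * h)
v = sqrt(2 * 9.81 * 19.01)
v = sqrt(372.9762) = 19.3126 m/s

19.3126 m/s


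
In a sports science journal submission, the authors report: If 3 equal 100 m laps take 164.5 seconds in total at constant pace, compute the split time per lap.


Split time = total_time / n_laps = 164.5 / 3
Split time = 54.8333 s per lap

54.8333 s


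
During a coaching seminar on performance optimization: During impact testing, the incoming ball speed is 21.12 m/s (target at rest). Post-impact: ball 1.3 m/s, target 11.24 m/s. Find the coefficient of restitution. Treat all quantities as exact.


e = (v2_after - v1_after) / (v1_before - v2_before)
Numerator = 11.24 - 1.3 = 9.94
Denominator = 21.12 - 0 = 21.12
e = 9.94 / 21.12 = 0.4706

0.4706


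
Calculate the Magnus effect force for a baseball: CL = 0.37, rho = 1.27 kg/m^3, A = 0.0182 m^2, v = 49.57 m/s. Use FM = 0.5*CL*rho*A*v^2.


FM = 0.5 * CL * rho * A * v^2
FM = 0.5 * 0.37 * 1.27 * 0.0182 * 49.57^2
v^2 = 2457.1849
FM = 0.5 * 0.37 * 1.27 * 0.0182 * 2457.1849 = 10.5071 N

10.5071 N


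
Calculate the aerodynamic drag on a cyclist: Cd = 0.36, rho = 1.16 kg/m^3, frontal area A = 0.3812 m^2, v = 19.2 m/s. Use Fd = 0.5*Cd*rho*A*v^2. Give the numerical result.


Fd = 0.5 * Cd * rho * A * v^2
Fd = 0.5 * 0.36 * 1.16 * 0.3812 * 19.2^2
v^2 = 368.64
Fd = 0.5 * 0.36 * 1.16 * 0.3812 * 368.64 = 29.3417 N

29.3417 N


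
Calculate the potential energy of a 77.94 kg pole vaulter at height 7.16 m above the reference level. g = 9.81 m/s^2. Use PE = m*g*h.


PE = m * g * h
PE = 77.94 * 9.81 * 7.16
PE = 764.5914 * 7.16 = 5474.4744 J

5474.4744 J


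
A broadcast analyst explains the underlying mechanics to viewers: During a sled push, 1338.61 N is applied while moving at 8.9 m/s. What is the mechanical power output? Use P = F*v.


P = F * v
P = 1338.61 * 8.9
P = 11913.629 W

11913.629 W


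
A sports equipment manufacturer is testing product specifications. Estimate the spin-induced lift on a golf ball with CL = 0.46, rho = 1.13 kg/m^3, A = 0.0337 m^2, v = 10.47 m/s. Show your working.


FM = 0.5 * CL * rho * A * v^2
FM = 0.5 * 0.46 * 1.13 * 0.0337 * 10.47^2
v^2 = 109.6209
FM = 0.5 * 0.46 * 1.13 * 0.0337 * 109.6209 = 0.9601 N

0.9601 N


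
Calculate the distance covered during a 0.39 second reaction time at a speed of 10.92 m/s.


d = v * t
d = 10.92 * 0.39
d = 4.2588 m

4.2588 m


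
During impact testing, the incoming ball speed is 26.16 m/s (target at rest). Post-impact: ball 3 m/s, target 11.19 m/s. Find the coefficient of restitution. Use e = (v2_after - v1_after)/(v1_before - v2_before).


e = (v2_after - v1_after) / (v1_before - v2_before)
Numerator = 11.19 - 3 = 8.19
Denominator = 26.16 - 0 = 26.16
e = 8.19 / 26.16 = 0.3131

0.3131


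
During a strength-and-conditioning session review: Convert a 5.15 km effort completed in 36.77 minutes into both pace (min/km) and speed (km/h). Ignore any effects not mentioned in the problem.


Pace = time / distance = 36.77 min / 5.15 km = 7.1398 min/km
Speed = distance / time_in_hours = 5.15 / 0.6128 hr
Speed = 8.4036 km/h

7.1398 min/km, 8.4036 km/h


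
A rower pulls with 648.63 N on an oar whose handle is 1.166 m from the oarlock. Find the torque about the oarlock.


tau = F * d
tau = 648.63 * 1.166
tau = 756.3026 N*m

756.3026 N*m


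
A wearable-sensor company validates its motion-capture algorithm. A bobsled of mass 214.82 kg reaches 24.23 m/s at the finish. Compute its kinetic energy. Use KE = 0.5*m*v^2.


KE = 0.5 * m * v^2
KE = 0.5 * 214.82 * 24.23^2
KE = 0.5 * 214.82 * 587.0929 = 63059.6484 J

63059.6484 J


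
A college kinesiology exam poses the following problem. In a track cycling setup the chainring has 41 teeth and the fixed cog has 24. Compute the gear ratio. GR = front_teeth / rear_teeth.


GR = front_teeth / rear_teeth
GR = 41 / 24
GR = 1.7083

1.7083


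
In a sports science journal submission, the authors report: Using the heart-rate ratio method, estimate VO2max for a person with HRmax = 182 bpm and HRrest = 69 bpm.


VO2max = 15.3 * HRmax / HRrest
VO2max = 15.3 * 182 / 69
VO2max = 2784.6 / 69 = 40.3565 mL/kg/min

40.3565 mL/kg/min


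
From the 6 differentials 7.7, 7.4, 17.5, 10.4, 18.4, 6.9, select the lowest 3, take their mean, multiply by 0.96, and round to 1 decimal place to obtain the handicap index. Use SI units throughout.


All differentials: 7.7, 7.4, 17.5, 10.4, 18.4, 6.9
Sorted: 6.9, 7.4, 7.7, 10.4, 17.5, 18.4
Best 3: 6.9, 7.4, 7.7
Average of best = 22 / 3 = 7.3333
Raw index = 7.3333 * 0.96 = 7.04
Handicap index = round(7.04, 1) = 7.0

7.0


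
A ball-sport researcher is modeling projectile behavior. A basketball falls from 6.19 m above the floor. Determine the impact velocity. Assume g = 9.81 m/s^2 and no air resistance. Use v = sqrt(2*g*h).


v = sqrt(2 * g * h)
v = sqrt(2 * 9.81 * 6.19)
v = sqrt(121.4478) = 11.0203 m/s

11.0203 m/s


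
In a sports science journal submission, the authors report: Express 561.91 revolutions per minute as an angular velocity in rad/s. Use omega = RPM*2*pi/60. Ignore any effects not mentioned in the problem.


omega = RPM * 2 * pi / 60
omega = 561.91 * 2 * 3.14159 / 60
omega = 3530.5847 / 60 = 58.8431 rad/s

58.8431 rad/s


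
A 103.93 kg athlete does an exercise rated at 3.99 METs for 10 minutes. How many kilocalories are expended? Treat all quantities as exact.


kcal = MET * mass * time_hr
Convert time: 10 min = 0.1667 hr
kcal = 3.99 * 103.93 * 0.1667
kcal = 69.1135 kcal

69.1135 kcal


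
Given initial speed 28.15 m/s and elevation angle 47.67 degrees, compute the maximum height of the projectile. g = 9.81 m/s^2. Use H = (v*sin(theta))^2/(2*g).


H = (v*sin(theta))^2 / (2*g)
vy = v*sin(theta) = 28.15 * sin(47.67 deg) = 20.8107 m/s
H = vy^2 / (2*g) = 433.0849 / (2*9.81)
H = 433.0849 / 19.62 = 22.0736 m

22.0736 m


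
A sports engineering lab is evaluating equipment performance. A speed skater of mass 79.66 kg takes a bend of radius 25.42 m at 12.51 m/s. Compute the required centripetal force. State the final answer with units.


Fc = m * v^2 / r
v^2 = 12.51^2 = 156.5001
Fc = 79.66 * 156.5001 / 25.42
Fc = 12466.798 / 25.42 = 490.4327 N

490.4327 N


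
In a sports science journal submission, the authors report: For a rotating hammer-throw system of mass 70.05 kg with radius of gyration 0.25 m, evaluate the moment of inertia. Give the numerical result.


I = m * k^2
I = 70.05 * 0.25^2
I = 70.05 * 0.0625 = 4.3781 kg*m^2

4.3781 kg*m^2


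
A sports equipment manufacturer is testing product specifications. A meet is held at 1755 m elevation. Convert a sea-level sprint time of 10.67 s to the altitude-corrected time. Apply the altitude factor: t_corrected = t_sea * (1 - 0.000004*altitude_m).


Correction factor = 1 - 0.000004 * 1755 = 0.99298
t_corrected = t_sea * factor = 10.67 * 0.99298
t_corrected = 10.5951 s

10.5951 s


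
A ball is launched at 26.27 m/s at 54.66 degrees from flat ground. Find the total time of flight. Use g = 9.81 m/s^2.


T = 2*v*sin(theta)/g
sin(theta) = sin(54.66 deg) = 0.8157
T = 2*26.27*0.8157 / 9.81
T = 42.8587 / 9.81 = 4.3689 s

4.3689 s


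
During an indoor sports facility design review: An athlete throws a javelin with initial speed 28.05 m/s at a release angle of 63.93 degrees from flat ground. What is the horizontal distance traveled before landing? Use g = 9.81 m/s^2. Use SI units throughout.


R = v^2 * sin(2*theta) / g
Convert angle to radians: theta = 63.93 deg = 1.1158 rad
sin(2*theta) = sin(2.2316) = 0.7895
R = 28.05^2 * 0.7895 / 9.81
R = 786.8025 * 0.7895 / 9.81 = 63.3222 m

63.3222 m


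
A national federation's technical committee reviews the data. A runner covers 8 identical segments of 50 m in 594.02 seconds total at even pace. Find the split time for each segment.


Split time = total_time / n_laps = 594.02 / 8
Split time = 74.2525 s per lap

74.2525 s


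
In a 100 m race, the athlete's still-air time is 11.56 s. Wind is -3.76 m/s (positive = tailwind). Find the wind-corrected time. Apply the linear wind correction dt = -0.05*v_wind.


dt = -0.05 * v_wind = -0.05 * -3.76 = 0.188 s
t_corrected = t_still + dt = 11.56 + (0.188)
t_corrected = 11.748 s

11.748 s


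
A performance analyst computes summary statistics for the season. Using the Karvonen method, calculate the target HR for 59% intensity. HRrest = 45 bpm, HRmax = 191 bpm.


Target = HRrest + pct*(HRmax - HRrest)
Heart rate reserve = HRmax - HRrest = 191 - 45 = 146 bpm
Fraction = 59% = 0.59
Target = 45 + 0.59 * 146
Target = 45 + 86.14 = 131.14 bpm

131.14 bpm


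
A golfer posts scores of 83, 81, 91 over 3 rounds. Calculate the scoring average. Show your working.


Average = sum / n
Sum = 255
Average = 255 / 3 = 85

85


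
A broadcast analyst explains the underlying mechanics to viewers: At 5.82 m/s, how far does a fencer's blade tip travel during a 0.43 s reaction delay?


d = v * t
d = 5.82 * 0.43
d = 2.5026 m

2.5026 m


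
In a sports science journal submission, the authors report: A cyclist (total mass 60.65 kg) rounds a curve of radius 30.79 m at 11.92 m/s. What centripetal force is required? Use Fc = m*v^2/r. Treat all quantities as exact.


Fc = m * v^2 / r
v^2 = 11.92^2 = 142.0864
Fc = 60.65 * 142.0864 / 30.79
Fc = 8617.5402 / 30.79 = 279.8811 N

279.8811 N


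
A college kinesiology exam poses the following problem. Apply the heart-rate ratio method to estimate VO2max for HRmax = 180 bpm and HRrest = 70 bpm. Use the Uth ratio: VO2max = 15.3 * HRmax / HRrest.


VO2max = 15.3 * HRmax / HRrest
VO2max = 15.3 * 180 / 70
VO2max = 2754 / 70 = 39.3429 mL/kg/min

39.3429 mL/kg/min


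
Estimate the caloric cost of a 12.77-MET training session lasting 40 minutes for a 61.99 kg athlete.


kcal = MET * mass * time_hr
Convert time: 40 min = 0.6667 hr
kcal = 12.77 * 61.99 * 0.6667
kcal = 527.7415 kcal

527.7415 kcal


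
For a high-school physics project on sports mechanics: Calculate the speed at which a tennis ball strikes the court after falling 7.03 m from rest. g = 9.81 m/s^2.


v = sqrt(2 * g * h)
v = sqrt(2 * 9.81 * 7.03)
v = sqrt(137.9286) = 11.7443 m/s

11.7443 m/s


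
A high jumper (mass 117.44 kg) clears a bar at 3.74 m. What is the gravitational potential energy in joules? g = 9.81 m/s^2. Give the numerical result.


PE = m * g * h
PE = 117.44 * 9.81 * 3.74
PE = 1152.0864 * 3.74 = 4308.8031 J

4308.8031 J


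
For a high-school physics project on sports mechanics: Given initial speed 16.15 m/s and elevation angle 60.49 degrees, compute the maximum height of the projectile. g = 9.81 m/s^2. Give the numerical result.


H = (v*sin(theta))^2 / (2*g)
vy = v*sin(theta) = 16.15 * sin(60.49 deg) = 14.0549 m/s
H = vy^2 / (2*g) = 197.539 / (2*9.81)
H = 197.539 / 19.62 = 10.0682 m

10.0682 m


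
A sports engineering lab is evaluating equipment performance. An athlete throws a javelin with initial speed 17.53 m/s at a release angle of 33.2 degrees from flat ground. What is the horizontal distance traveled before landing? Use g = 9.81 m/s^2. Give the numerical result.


R = v^2 * sin(2*theta) / g
Convert angle to radians: theta = 33.2 deg = 0.5794 rad
sin(2*theta) = sin(1.1589) = 0.9164
R = 17.53^2 * 0.9164 / 9.81
R = 307.3009 * 0.9164 / 9.81 = 28.7053 m

28.7053 m


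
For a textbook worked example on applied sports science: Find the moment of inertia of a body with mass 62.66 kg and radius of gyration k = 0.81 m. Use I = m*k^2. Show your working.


I = m * k^2
I = 62.66 * 0.81^2
I = 62.66 * 0.6561 = 41.1112 kg*m^2

41.1112 kg*m^2


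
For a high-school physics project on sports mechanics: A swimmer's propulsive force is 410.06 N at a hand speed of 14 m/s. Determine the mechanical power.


P = F * v
P = 410.06 * 14
P = 5740.84 W

5740.84 W


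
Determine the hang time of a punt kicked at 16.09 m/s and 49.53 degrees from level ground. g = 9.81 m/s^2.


T = 2*v*sin(theta)/g
sin(theta) = sin(49.53 deg) = 0.7607
T = 2*16.09*0.7607 / 9.81
T = 24.4808 / 9.81 = 2.4955 s

2.4955 s


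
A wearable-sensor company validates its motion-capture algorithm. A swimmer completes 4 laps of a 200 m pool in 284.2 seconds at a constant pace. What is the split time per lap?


Split time = total_time / n_laps = 284.2 / 4
Split time = 71.05 s per lap

71.05 s


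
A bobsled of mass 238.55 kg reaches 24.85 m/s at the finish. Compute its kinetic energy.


KE = 0.5 * m * v^2
KE = 0.5 * 238.55 * 24.85^2
KE = 0.5 * 238.55 * 617.5225 = 73654.9962 J

73654.9962 J


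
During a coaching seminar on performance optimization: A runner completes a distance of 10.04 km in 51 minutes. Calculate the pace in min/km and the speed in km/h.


Pace = time / distance = 51 min / 10.04 km = 5.0797 min/km
Speed = distance / time_in_hours = 10.04 / 0.85 hr
Speed = 11.8118 km/h

5.0797 min/km, 11.8118 km/h


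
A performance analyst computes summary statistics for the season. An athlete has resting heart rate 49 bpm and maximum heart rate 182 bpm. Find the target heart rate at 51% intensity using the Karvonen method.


Target = HRrest + pct*(HRmax - HRrest)
Heart rate reserve = HRmax - HRrest = 182 - 49 = 133 bpm
Fraction = 51% = 0.51
Target = 49 + 0.51 * 133
Target = 49 + 67.83 = 116.83 bpm

116.83 bpm


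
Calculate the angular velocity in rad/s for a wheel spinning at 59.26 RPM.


omega = RPM * 2 * pi / 60
omega = 59.26 * 2 * 3.14159 / 60
omega = 372.3416 / 60 = 6.2057 rad/s

6.2057 rad/s


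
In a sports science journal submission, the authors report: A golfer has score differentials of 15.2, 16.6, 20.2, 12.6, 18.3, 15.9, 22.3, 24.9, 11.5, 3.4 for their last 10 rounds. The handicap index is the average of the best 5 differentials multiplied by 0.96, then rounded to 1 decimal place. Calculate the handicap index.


All differentials: 15.2, 16.6, 20.2, 12.6, 18.3, 15.9, 22.3, 24.9, 11.5, 3.4
Sorted: 3.4, 11.5, 12.6, 15.2, 15.9, 16.6, 18.3, 20.2, 22.3, 24.9
Best 5: 3.4, 11.5, 12.6, 15.2, 15.9
Average of best = 58.6 / 5 = 11.72
Raw index = 11.72 * 0.96 = 11.2512
Handicap index = round(11.2512, 1) = 11.3

11.3


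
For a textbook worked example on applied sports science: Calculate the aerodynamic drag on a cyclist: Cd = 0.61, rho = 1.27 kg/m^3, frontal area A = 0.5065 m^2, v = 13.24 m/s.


Fd = 0.5 * Cd * rho * A * v^2
Fd = 0.5 * 0.61 * 1.27 * 0.5065 * 13.24^2
v^2 = 175.2976
Fd = 0.5 * 0.61 * 1.27 * 0.5065 * 175.2976 = 34.3921 N

34.3921 N


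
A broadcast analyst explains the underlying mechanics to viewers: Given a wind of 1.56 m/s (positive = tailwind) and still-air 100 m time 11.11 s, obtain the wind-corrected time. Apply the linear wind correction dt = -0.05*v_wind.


dt = -0.05 * v_wind = -0.05 * 1.56 = -0.078 s
t_corrected = t_still + dt = 11.11 + (-0.078)
t_corrected = 11.032 s

11.032 s


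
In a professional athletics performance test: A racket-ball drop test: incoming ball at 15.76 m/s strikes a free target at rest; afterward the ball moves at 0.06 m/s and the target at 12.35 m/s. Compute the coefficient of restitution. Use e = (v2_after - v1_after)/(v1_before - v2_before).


e = (v2_after - v1_after) / (v1_before - v2_before)
Numerator = 12.35 - 0.06 = 12.29
Denominator = 15.76 - 0 = 15.76
e = 12.29 / 15.76 = 0.7798

0.7798


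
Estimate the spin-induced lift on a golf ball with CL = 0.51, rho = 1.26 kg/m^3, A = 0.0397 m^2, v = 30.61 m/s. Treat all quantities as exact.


FM = 0.5 * CL * rho * A * v^2
FM = 0.5 * 0.51 * 1.26 * 0.0397 * 30.61^2
v^2 = 936.9721
FM = 0.5 * 0.51 * 1.26 * 0.0397 * 936.9721 = 11.9517 N

11.9517 N


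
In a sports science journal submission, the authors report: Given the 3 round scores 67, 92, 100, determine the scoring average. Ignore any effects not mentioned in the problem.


Average = sum / n
Sum = 259
Average = 259 / 3 = 86.3333

86.3333


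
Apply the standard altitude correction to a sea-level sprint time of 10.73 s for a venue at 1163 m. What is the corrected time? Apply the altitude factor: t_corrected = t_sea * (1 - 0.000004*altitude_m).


Correction factor = 1 - 0.000004 * 1163 = 0.995348
t_corrected = t_sea * factor = 10.73 * 0.995348
t_corrected = 10.6801 s

10.6801 s


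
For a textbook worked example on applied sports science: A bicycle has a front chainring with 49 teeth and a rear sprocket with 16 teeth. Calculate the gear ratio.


GR = front_teeth / rear_teeth
GR = 49 / 16
GR = 3.0625

3.0625


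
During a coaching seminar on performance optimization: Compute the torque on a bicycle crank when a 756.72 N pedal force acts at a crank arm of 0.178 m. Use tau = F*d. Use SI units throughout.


tau = F * d
tau = 756.72 * 0.178
tau = 134.6962 N*m

134.6962 N*m


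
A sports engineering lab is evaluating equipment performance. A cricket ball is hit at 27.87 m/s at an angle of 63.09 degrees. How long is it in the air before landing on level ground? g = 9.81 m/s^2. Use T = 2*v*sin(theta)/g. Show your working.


T = 2*v*sin(theta)/g
sin(theta) = sin(63.09 deg) = 0.8917
T = 2*27.87*0.8917 / 9.81
T = 49.7044 / 9.81 = 5.0667 s

5.0667 s


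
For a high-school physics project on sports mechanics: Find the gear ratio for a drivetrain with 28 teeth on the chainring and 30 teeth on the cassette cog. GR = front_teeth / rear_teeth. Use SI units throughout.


GR = front_teeth / rear_teeth
GR = 28 / 30
GR = 0.9333

0.9333


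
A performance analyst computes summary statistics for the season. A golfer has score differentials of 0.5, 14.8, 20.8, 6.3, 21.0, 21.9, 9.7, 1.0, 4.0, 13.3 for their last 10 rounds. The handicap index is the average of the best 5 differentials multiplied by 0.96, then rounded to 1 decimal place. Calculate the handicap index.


All differentials: 0.5, 14.8, 20.8, 6.3, 21.0, 21.9, 9.7, 1.0, 4.0, 13.3
Sorted: 0.5, 1.0, 4.0, 6.3, 9.7, 13.3, 14.8, 20.8, 21.0, 21.9
Best 5: 0.5, 1.0, 4.0, 6.3, 9.7
Average of best = 21.5 / 5 = 4.3
Raw index = 4.3 * 0.96 = 4.128
Handicap index = round(4.128, 1) = 4.1

4.1


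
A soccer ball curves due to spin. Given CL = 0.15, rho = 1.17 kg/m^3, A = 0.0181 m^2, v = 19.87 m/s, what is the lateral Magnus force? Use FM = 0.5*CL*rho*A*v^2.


FM = 0.5 * CL * rho * A * v^2
FM = 0.5 * 0.15 * 1.17 * 0.0181 * 19.87^2
v^2 = 394.8169
FM = 0.5 * 0.15 * 1.17 * 0.0181 * 394.8169 = 0.6271 N

0.6271 N


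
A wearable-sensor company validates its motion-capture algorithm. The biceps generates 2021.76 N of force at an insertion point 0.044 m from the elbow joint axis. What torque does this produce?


tau = F * d
tau = 2021.76 * 0.044
tau = 88.9574 N*m

88.9574 N*m


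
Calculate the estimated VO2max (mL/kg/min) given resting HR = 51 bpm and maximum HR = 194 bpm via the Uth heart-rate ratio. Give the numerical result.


VO2max = 15.3 * HRmax / HRrest
VO2max = 15.3 * 194 / 51
VO2max = 2968.2 / 51 = 58.2 mL/kg/min

58.2 mL/kg/min


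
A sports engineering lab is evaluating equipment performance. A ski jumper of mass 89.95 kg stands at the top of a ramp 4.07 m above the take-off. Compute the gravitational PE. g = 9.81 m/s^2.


PE = m * g * h
PE = 89.95 * 9.81 * 4.07
PE = 882.4095 * 4.07 = 3591.4067 J

3591.4067 J


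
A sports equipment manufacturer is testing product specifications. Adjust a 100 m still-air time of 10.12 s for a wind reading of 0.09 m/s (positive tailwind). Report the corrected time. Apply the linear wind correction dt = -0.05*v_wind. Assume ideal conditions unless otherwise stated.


dt = -0.05 * v_wind = -0.05 * 0.09 = -0.0045 s
t_corrected = t_still + dt = 10.12 + (-0.0045)
t_corrected = 10.1155 s

10.1155 s


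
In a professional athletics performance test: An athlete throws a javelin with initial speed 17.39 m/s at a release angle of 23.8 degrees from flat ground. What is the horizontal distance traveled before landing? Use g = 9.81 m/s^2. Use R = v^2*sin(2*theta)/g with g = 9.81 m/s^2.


R = v^2 * sin(2*theta) / g
Convert angle to radians: theta = 23.8 deg = 0.4154 rad
sin(2*theta) = sin(0.8308) = 0.7385
R = 17.39^2 * 0.7385 / 9.81
R = 302.4121 * 0.7385 / 9.81 = 22.7643 m

22.7643 m


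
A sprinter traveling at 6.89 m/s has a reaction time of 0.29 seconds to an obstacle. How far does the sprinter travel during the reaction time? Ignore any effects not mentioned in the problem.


d = v * t
d = 6.89 * 0.29
d = 1.9981 m

1.9981 m


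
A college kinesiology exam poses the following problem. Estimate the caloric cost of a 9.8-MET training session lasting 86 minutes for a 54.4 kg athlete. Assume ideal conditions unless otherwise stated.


kcal = MET * mass * time_hr
Convert time: 86 min = 1.4333 hr
kcal = 9.8 * 54.4 * 1.4333
kcal = 764.1387 kcal

764.1387 kcal


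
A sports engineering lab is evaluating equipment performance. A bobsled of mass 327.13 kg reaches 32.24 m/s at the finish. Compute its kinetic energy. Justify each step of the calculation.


KE = 0.5 * m * v^2
KE = 0.5 * 327.13 * 32.24^2
KE = 0.5 * 327.13 * 1039.4176 = 170012.3397 J

170012.3397 J


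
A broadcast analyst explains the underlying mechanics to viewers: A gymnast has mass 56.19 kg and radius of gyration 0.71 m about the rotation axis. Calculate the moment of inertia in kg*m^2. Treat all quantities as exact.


I = m * k^2
I = 56.19 * 0.71^2
I = 56.19 * 0.5041 = 28.3254 kg*m^2

28.3254 kg*m^2


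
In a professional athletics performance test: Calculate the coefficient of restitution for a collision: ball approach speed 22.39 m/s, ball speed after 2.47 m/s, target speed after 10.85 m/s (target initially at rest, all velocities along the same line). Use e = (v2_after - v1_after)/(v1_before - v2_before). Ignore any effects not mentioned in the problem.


e = (v2_after - v1_after) / (v1_before - v2_before)
Numerator = 10.85 - 2.47 = 8.38
Denominator = 22.39 - 0 = 22.39
e = 8.38 / 22.39 = 0.3743

0.3743


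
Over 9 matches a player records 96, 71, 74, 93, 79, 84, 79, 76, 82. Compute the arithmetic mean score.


Average = sum / n
Sum = 734
Average = 734 / 9 = 81.5556

81.5556


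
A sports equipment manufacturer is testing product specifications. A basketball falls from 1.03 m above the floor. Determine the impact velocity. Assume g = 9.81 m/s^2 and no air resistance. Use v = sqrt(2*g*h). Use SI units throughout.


v = sqrt(2 * g * h)
v = sqrt(2 * 9.81 * 1.03)
v = sqrt(20.2086) = 4.4954 m/s

4.4954 m/s


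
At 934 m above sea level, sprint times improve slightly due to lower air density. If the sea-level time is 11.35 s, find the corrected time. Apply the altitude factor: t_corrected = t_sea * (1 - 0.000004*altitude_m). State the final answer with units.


Correction factor = 1 - 0.000004 * 934 = 0.996264
t_corrected = t_sea * factor = 11.35 * 0.996264
t_corrected = 11.3076 s

11.3076 s


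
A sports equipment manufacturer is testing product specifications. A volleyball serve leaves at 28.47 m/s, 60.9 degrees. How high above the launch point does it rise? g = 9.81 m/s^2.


H = (v*sin(theta))^2 / (2*g)
vy = v*sin(theta) = 28.47 * sin(60.9 deg) = 24.8763 m/s
H = vy^2 / (2*g) = 618.8301 / (2*9.81)
H = 618.8301 / 19.62 = 31.5408 m

31.5408 m


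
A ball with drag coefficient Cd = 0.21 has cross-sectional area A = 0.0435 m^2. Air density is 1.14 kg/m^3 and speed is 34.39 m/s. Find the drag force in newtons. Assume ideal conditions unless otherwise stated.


Fd = 0.5 * Cd * rho * A * v^2
Fd = 0.5 * 0.21 * 1.14 * 0.0435 * 34.39^2
v^2 = 1182.6721
Fd = 0.5 * 0.21 * 1.14 * 0.0435 * 1182.6721 = 6.1581 N

6.1581 N


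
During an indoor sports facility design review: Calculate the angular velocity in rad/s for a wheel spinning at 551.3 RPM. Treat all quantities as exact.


omega = RPM * 2 * pi / 60
omega = 551.3 * 2 * 3.14159 / 60
omega = 3463.9201 / 60 = 57.732 rad/s

57.732 rad/s


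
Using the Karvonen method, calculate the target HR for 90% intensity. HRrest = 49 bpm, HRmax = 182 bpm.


Target = HRrest + pct*(HRmax - HRrest)
Heart rate reserve = HRmax - HRrest = 182 - 49 = 133 bpm
Fraction = 90% = 0.9
Target = 49 + 0.9 * 133
Target = 49 + 119.7 = 168.7 bpm

168.7 bpm


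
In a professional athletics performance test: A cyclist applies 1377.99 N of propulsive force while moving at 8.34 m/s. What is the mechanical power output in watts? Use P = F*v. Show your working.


P = F * v
P = 1377.99 * 8.34
P = 11492.4366 W

11492.4366 W


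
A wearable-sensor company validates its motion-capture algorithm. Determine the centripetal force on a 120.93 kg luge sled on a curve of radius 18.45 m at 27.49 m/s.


Fc = m * v^2 / r
v^2 = 27.49^2 = 755.7001
Fc = 120.93 * 755.7001 / 18.45
Fc = 91386.8131 / 18.45 = 4953.2148 N

4953.2148 N


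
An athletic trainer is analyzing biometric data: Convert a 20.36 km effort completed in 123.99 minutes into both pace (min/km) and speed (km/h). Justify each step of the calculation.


Pace = time / distance = 123.99 min / 20.36 km = 6.0899 min/km
Speed = distance / time_in_hours = 20.36 / 2.0665 hr
Speed = 9.8524 km/h

6.0899 min/km, 9.8524 km/h


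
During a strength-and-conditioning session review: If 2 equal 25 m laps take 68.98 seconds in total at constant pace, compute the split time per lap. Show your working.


Split time = total_time / n_laps = 68.98 / 2
Split time = 34.49 s per lap

34.49 s


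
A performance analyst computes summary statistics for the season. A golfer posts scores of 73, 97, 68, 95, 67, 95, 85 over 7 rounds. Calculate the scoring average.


Average = sum / n
Sum = 580
Average = 580 / 7 = 82.8571

82.8571


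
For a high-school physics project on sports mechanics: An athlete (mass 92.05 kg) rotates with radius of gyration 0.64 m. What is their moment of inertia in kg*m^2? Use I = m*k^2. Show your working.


I = m * k^2
I = 92.05 * 0.64^2
I = 92.05 * 0.4096 = 37.7037 kg*m^2

37.7037 kg*m^2


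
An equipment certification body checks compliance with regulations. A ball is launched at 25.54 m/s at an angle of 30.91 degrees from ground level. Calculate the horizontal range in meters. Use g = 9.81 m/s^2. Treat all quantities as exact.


R = v^2 * sin(2*theta) / g
Convert angle to radians: theta = 30.91 deg = 0.5395 rad
sin(2*theta) = sin(1.079) = 0.8815
R = 25.54^2 * 0.8815 / 9.81
R = 652.2916 * 0.8815 / 9.81 = 58.611 m

58.611 m


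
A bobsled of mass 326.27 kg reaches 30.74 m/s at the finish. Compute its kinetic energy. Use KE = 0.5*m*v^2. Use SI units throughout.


KE = 0.5 * m * v^2
KE = 0.5 * 326.27 * 30.74^2
KE = 0.5 * 326.27 * 944.9476 = 154154.0267 J

154154.0267 J


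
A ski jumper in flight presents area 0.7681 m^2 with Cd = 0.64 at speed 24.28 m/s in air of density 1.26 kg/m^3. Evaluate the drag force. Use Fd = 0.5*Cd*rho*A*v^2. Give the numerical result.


Fd = 0.5 * Cd * rho * A * v^2
Fd = 0.5 * 0.64 * 1.26 * 0.7681 * 24.28^2
v^2 = 589.5184
Fd = 0.5 * 0.64 * 1.26 * 0.7681 * 589.5184 = 182.5726 N

182.5726 N
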